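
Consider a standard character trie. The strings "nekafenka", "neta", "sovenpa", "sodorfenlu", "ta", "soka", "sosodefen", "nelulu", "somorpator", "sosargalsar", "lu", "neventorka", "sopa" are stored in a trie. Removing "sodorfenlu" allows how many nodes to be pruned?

8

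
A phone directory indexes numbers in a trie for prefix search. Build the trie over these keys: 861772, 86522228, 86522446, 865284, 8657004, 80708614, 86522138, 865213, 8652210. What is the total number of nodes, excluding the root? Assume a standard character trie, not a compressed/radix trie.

34

Trie structure (* marks end of a word):
(root)
└─ 8
   ├─ 0
   │  └─ 7
   │     └─ 0
   │        └─ 8
   │           └─ 6
   │              └─ 1
   │                 └─ 4 *
   └─ 6
      ├─ 1
      │  └─ 7
      │     └─ 7
      │        └─ 2 *
      └─ 5
         ├─ 2
         │  ├─ 1
         │  │  └─ 3 *
         │  ├─ 2
         │  │  ├─ 1
         │  │  │  ├─ 0 *
         │  │  │  └─ 3
         │  │  │     └─ 8 *
         │  │  ├─ 2
         │  │  │  └─ 2
         │  │  │     └─ 8 *
         │  │  └─ 4
         │  │     └─ 4
         │  │        └─ 6 *
         │  └─ 8
         │     └─ 4 *
         └─ 7
            └─ 0
               └─ 0
                  └─ 4 *
Counting every labelled node above: 34.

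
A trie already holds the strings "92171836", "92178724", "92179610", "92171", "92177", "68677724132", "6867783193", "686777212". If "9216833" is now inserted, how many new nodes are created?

The longest prefix of "9216833" already in the trie is "921" (length 3).
New nodes needed: |"9216833"| − 3 = 7 − 3 = 4.

4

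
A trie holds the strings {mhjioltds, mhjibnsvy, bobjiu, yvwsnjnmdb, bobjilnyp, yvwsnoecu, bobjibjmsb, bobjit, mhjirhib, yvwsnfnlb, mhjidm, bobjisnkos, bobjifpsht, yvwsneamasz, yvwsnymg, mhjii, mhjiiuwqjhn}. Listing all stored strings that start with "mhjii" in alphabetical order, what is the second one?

mhjiiuwqjhn

DFS of the "mhjii" subtree visits, in order: "mhjii", "mhjiiuwqjhn"
Position 2: mhjiiuwqjhn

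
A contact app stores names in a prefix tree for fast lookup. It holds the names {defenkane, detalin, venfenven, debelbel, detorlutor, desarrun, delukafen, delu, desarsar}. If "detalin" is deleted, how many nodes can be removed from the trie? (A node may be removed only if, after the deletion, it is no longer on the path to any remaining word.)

After clearing the end-marker at "detalin", prune upward until reaching a node still needed by another word.
The suffix "alin" (4 nodes) is used only by "detalin"; the node for "det" still has the child "o", so pruning stops there.
Nodes removed: 4

4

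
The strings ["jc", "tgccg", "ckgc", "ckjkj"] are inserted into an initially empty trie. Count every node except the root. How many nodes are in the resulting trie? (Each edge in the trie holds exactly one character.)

14

Trie structure (* marks end of a word):
(root)
├─ c
│  └─ k
│     ├─ g
│     │  └─ c *
│     └─ j
│        └─ k
│           └─ j *
├─ j
│  └─ c *
└─ t
   └─ g
      └─ c
         └─ c
            └─ g *
Counting every labelled node above: 14.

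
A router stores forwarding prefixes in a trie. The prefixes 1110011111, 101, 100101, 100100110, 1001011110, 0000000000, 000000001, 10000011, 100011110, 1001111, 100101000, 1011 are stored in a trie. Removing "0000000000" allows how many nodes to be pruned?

Walk "0000000000" from the leaf back toward the root, removing each node that no remaining word uses.
The suffix "00" (2 nodes) is used only by "0000000000"; the node for "00000000" still has the child "1", so pruning stops there.
Nodes removed: 2

2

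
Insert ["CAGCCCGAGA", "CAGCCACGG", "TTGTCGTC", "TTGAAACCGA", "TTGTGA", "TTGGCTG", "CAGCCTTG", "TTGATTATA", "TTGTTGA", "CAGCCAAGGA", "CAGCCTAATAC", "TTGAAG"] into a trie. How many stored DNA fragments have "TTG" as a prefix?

7

Filter for entries beginning with "TTG":
Words under "TTG": TTGAAACCGA, TTGAAG, TTGATTATA, TTGGCTG, TTGTCGTC, TTGTGA, TTGTTGA
Count: 7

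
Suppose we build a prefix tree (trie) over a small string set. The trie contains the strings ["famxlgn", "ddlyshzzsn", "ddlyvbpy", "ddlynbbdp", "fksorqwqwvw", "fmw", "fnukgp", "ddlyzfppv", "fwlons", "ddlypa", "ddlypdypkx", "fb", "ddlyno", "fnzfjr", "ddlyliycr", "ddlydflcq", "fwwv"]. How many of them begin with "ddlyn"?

Traverse to the node for "ddlyn", then collect every word in that subtree.
Matches: "ddlynbbdp", "ddlyno"
Count: 2

2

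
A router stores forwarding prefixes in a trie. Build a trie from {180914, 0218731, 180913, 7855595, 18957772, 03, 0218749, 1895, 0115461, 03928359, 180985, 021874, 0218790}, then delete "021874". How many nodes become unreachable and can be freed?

0

Walk "021874" from the leaf back toward the root, removing each node that no remaining word uses.
Every node on "021874" is still needed (e.g. by "0218749"), so nothing is freed.
Nodes removed: 0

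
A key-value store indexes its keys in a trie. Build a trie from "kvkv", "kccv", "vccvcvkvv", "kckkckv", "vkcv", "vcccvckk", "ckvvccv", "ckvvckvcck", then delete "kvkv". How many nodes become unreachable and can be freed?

3

After clearing the end-marker at "kvkv", prune upward until reaching a node still needed by another word.
The suffix "vkv" (3 nodes) is used only by "kvkv"; the node for "k" still has the child "c", so pruning stops there.
Nodes removed: 3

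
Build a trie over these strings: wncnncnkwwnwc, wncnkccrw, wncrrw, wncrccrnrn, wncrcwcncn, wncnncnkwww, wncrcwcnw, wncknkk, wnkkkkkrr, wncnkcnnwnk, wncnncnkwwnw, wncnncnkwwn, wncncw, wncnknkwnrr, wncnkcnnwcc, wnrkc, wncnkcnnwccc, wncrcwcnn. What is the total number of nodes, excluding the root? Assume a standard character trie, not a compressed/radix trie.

Trace insertions, counting only characters that open a new branch:
  "wncnncnkwwnwc" → 13 new (w, n, c, n, n, c, n, k, w, w, n, w, c)
  "wncnkccrw" → prefix "wncn" already present; 5 new (k, c, c, r, w)
  "wncrrw" → prefix "wnc" already present; 3 new (r, r, w)
  "wncrccrnrn" → prefix "wncr" already present; 6 new (c, c, r, n, r, n)
  "wncrcwcncn" → prefix "wncrc" already present; 5 new (w, c, n, c, n)
  "wncnncnkwww" → prefix "wncnncnkww" already present; 1 new (w)
  "wncrcwcnw" → prefix "wncrcwcn" already present; 1 new (w)
  "wncknkk" → prefix "wnc" already present; 4 new (k, n, k, k)
  "wnkkkkkrr" → prefix "wn" already present; 7 new (k, k, k, k, k, r, r)
  "wncnkcnnwnk" → prefix "wncnkc" already present; 5 new (n, n, w, n, k)
  "wncnncnkwwnw" → prefix "wncnncnkwwnw" already present; 0 new (none)
  "wncnncnkwwn" → prefix "wncnncnkwwn" already present; 0 new (none)
  "wncncw" → prefix "wncn" already present; 2 new (c, w)
  "wncnknkwnrr" → prefix "wncnk" already present; 6 new (n, k, w, n, r, r)
  "wncnkcnnwcc" → prefix "wncnkcnnw" already present; 2 new (c, c)
  "wnrkc" → prefix "wn" already present; 3 new (r, k, c)
  "wncnkcnnwccc" → prefix "wncnkcnnwcc" already present; 1 new (c)
  "wncrcwcnn" → prefix "wncrcwcn" already present; 1 new (n)
Total nodes = 13 + 5 + 3 + 6 + 5 + 1 + 1 + 4 + 7 + 5 + 0 + 0 + 2 + 6 + 2 + 3 + 1 + 1 = 65

65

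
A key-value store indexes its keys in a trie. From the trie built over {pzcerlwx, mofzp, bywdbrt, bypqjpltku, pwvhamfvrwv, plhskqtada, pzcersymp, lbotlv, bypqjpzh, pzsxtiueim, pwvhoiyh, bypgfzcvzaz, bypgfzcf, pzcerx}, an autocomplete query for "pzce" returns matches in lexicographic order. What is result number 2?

pzcersymp

DFS of the "pzce" subtree visits, in order: "pzcerlwx", "pzcersymp", "pzcerx"
Position 2: pzcersymp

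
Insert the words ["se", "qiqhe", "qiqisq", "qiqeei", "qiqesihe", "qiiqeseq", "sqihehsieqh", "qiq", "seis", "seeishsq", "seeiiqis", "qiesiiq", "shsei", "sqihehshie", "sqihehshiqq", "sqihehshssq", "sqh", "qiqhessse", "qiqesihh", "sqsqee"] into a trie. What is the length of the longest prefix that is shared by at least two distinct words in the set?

9

Equivalently: take the maximum, over all pairs, of their longest common prefix length.
"sqihehshie" and "sqihehshiqq" agree on "sqihehshi" (9 characters) before diverging; nothing deeper is shared.
Longest shared-prefix length: 9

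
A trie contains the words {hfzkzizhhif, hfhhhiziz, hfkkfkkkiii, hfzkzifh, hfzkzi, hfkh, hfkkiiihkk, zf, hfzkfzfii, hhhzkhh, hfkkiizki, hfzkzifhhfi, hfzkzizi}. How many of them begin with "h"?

12

Filter for entries beginning with "h":
Matches: "hfhhhiziz", "hfkh", "hfkkfkkkiii", "hfkkiiihkk", "hfkkiizki", "hfzkfzfii", "hfzkzi", "hfzkzifh", "hfzkzifhhfi", "hfzkzizhhif", "hfzkzizi", "hhhzkhh"
Count: 12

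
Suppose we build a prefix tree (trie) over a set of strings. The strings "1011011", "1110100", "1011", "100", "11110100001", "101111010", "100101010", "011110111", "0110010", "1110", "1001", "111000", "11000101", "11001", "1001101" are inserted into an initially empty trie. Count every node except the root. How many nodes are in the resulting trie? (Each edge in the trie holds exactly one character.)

58

Count nodes per top-level branch (shared prefixes stored once):
  '0'-branch (0110010, 011110111): 13 nodes
  '1'-branch (100, 1001, 100101010, 1001101, 1011, 1011011, 101111010, 11000101, 11001, 1110, 111000, 1110100, 11110100001): 45 nodes
Sum: 58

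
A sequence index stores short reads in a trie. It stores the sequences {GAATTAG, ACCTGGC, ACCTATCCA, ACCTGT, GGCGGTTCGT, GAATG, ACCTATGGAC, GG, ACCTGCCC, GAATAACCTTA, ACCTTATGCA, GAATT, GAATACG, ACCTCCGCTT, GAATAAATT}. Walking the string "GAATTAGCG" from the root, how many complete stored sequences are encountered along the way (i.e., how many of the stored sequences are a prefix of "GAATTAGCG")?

Check each prefix of "GAATTAGCG" against the stored set — each match is an end-marker on the path.
Prefixes of the query that are stored words: "GAATT", "GAATTAG"
Count: 2

2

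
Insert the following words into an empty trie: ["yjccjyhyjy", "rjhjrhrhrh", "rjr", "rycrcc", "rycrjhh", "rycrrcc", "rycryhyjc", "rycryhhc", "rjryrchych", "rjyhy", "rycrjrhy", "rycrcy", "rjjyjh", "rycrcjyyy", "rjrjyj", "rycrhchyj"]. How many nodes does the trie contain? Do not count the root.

Count nodes per top-level branch (shared prefixes stored once):
  'r'-branch (rjhjrhrhrh, rjjyjh, rjr, rjrjyj, rjryrchych, rjyhy, rycrcc, rycrcjyyy, rycrcy, rycrhchyj, rycrjhh, rycrjrhy, rycrrcc, rycryhhc, rycryhyjc): 59 nodes
  'y'-branch (yjccjyhyjy): 10 nodes
Sum: 69

69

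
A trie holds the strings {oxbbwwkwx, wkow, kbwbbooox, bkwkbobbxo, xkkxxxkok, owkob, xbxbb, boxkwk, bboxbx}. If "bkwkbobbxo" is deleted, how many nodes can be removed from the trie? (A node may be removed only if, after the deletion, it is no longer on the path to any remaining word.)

After clearing the end-marker at "bkwkbobbxo", prune upward until reaching a node still needed by another word.
The suffix "kwkbobbxo" (9 nodes) is used only by "bkwkbobbxo"; the node for "b" still has the child "o", so pruning stops there.
Nodes removed: 9

9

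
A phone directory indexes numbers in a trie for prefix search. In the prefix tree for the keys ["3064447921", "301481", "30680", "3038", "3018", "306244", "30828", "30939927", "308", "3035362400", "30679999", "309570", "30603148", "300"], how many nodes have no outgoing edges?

Leaves are exactly the stored words that no other stored word extends.
Those words: "300", "301481", "3018", "3035362400", "3038", "30603148", "306244", "3064447921", "30679999", "30680", "30828", "30939927", "309570"
Leaf count: 13

13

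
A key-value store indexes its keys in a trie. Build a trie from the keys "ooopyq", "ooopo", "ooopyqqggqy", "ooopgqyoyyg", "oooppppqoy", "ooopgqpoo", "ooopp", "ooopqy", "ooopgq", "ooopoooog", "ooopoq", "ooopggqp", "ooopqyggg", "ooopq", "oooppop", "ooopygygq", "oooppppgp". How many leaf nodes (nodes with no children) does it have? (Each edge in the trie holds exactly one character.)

A leaf is a node with no children — equivalently, the end of a word that is not a proper prefix of any other stored word.
Those words: "ooopggqp", "ooopgqpoo", "ooopgqyoyyg", "ooopoooog", "ooopoq", "oooppop", "oooppppgp", "oooppppqoy", "ooopqyggg", "ooopygygq", "ooopyqqggqy"
Leaf count: 11

11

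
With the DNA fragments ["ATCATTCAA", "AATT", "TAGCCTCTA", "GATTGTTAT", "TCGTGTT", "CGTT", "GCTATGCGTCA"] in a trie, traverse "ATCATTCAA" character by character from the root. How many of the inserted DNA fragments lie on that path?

Traverse "ATCATTCAA" character by character; count nodes along the way that are marked as word ends.
Prefixes of the query that are stored words: "ATCATTCAA"
Count: 1

1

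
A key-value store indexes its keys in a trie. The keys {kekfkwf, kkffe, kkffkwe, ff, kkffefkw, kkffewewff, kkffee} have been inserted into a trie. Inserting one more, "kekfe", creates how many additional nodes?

Walking "kekfe" from the root, the first 4 characters ("kekf") follow existing edges; "e" is the first miss.
New nodes needed: |"kekfe"| − 4 = 5 − 4 = 1.

1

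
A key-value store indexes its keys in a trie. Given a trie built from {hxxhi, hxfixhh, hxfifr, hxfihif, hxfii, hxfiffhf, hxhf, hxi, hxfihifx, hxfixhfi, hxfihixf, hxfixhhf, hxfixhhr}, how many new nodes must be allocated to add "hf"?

1

The longest prefix of "hf" already in the trie is "h" (length 1).
New nodes needed: |"hf"| − 1 = 2 − 1 = 1.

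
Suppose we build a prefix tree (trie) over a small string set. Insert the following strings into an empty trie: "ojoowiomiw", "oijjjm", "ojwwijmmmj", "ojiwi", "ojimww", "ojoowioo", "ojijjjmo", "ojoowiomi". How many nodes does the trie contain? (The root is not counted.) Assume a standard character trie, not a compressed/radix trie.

35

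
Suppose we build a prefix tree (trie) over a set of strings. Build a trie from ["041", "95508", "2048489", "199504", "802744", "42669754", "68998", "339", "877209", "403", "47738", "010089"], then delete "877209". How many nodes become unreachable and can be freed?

5

A node on "877209"'s path can go only if nothing else ends at it or branches off below it.
The suffix "77209" (5 nodes) is used only by "877209"; the node for "8" still has the child "0", so pruning stops there.
Nodes removed: 5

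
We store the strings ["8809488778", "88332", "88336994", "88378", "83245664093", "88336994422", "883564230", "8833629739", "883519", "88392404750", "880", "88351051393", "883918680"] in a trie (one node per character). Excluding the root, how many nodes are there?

64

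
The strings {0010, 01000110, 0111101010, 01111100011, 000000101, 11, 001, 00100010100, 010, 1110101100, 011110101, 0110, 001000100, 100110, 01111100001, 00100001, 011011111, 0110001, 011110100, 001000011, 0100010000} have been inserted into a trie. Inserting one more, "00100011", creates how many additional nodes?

The longest prefix of "00100011" already in the trie is "0010001" (length 7).
Each of the 1 remaining characters creates one node.

1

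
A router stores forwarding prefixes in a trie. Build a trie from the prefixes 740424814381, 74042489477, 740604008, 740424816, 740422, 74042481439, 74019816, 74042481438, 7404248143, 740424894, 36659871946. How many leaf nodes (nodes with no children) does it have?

A leaf is a node with no children — equivalently, the end of a word that is not a proper prefix of any other stored word.
Those words: "36659871946", "74019816", "740422", "740424814381", "74042481439", "740424816", "74042489477", "740604008"
Leaf count: 8

8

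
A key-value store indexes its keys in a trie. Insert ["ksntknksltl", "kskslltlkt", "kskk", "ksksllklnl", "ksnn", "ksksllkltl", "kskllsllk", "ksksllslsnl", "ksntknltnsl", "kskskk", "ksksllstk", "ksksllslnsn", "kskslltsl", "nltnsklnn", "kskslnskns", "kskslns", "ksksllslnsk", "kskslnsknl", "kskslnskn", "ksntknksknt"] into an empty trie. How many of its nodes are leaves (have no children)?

18

A leaf is a node with no children — equivalently, the end of a word that is not a proper prefix of any other stored word.
Those words: "kskk", "kskllsllk", "kskskk", "ksksllklnl", "ksksllkltl", "ksksllslnsk", "ksksllslnsn", "ksksllslsnl", "ksksllstk", "kskslltlkt", "kskslltsl", "kskslnsknl", "kskslnskns", "ksnn", "ksntknksknt", "ksntknksltl", "ksntknltnsl", "nltnsklnn"
Leaf count: 18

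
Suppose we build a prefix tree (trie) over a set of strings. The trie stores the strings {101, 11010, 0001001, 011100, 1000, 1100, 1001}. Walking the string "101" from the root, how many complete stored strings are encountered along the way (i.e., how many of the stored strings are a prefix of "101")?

Walk "101" from the root; an end-of-word marker is hit whenever a stored word is a prefix of "101".
Prefixes of the query that are stored words: "101"
Count: 1

1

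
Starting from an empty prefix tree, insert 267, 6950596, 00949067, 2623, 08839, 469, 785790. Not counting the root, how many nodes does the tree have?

Trie structure (* marks end of a word):
(root)
├─ 0
│  ├─ 0
│  │  └─ 9
│  │     └─ 4
│  │        └─ 9
│  │           └─ 0
│  │              └─ 6
│  │                 └─ 7 *
│  └─ 8
│     └─ 8
│        └─ 3
│           └─ 9 *
├─ 2
│  └─ 6
│     ├─ 2
│     │  └─ 3 *
│     └─ 7 *
├─ 4
│  └─ 6
│     └─ 9 *
├─ 6
│  └─ 9
│     └─ 5
│        └─ 0
│           └─ 5
│              └─ 9
│                 └─ 6 *
└─ 7
   └─ 8
      └─ 5
         └─ 7
            └─ 9
               └─ 0 *
Counting every labelled node above: 33.

33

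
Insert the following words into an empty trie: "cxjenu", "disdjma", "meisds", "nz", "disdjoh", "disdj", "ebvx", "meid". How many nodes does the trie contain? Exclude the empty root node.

28

Trie structure (* marks end of a word):
(root)
├─ c
│  └─ x
│     └─ j
│        └─ e
│           └─ n
│              └─ u *
├─ d
│  └─ i
│     └─ s
│        └─ d
│           └─ j *
│              ├─ m
│              │  └─ a *
│              └─ o
│                 └─ h *
├─ e
│  └─ b
│     └─ v
│        └─ x *
├─ m
│  └─ e
│     └─ i
│        ├─ d *
│        └─ s
│           └─ d
│              └─ s *
└─ n
   └─ z *
Counting every labelled node above: 28.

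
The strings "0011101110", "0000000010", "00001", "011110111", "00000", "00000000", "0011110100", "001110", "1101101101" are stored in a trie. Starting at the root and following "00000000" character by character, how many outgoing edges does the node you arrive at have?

1

Follow the path "00000000" to its node, then look at its outgoing edges.
Characters that immediately follow "00000000" among the stored strings: {1}.
That node has 1 child edge.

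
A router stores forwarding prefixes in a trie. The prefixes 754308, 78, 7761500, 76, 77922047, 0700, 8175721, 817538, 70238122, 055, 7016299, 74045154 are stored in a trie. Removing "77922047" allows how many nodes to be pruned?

6

Walk "77922047" from the leaf back toward the root, removing each node that no remaining word uses.
The suffix "922047" (6 nodes) is used only by "77922047"; the node for "77" still has the child "6", so pruning stops there.
Nodes removed: 6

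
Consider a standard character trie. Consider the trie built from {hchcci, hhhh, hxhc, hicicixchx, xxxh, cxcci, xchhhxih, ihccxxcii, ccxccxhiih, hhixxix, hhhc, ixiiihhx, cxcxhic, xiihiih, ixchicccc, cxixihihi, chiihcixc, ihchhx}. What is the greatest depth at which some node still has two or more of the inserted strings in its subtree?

3

Look for the deepest trie node that still has at least two words in its subtree.
e.g. "cxcci" and "cxcxhic" share the prefix "cxc" of length 3; no pair shares a longer one.
Longest shared-prefix length: 3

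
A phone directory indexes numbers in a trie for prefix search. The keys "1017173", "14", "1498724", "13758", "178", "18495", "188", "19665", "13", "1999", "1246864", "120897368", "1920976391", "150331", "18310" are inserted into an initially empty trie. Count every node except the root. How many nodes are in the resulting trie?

Trace insertions, counting only characters that open a new branch:
  "1017173" → 7 new (1, 0, 1, 7, 1, 7, 3)
  "14" → prefix "1" already present; 1 new (4)
  "1498724" → prefix "14" already present; 5 new (9, 8, 7, 2, 4)
  "13758" → prefix "1" already present; 4 new (3, 7, 5, 8)
  "178" → prefix "1" already present; 2 new (7, 8)
  "18495" → prefix "1" already present; 4 new (8, 4, 9, 5)
  "188" → prefix "18" already present; 1 new (8)
  "19665" → prefix "1" already present; 4 new (9, 6, 6, 5)
  "13" → prefix "13" already present; 0 new (none)
  "1999" → prefix "19" already present; 2 new (9, 9)
  "1246864" → prefix "1" already present; 6 new (2, 4, 6, 8, 6, 4)
  "120897368" → prefix "12" already present; 7 new (0, 8, 9, 7, 3, 6, 8)
  "1920976391" → prefix "19" already present; 8 new (2, 0, 9, 7, 6, 3, 9, 1)
  "150331" → prefix "1" already present; 5 new (5, 0, 3, 3, 1)
  "18310" → prefix "18" already present; 3 new (3, 1, 0)
Total nodes = 7 + 1 + 5 + 4 + 2 + 4 + 1 + 4 + 0 + 2 + 6 + 7 + 8 + 5 + 3 = 59

59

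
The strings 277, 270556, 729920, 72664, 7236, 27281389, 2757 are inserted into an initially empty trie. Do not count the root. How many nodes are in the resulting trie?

Trie structure (* marks end of a word):
(root)
├─ 2
│  └─ 7
│     ├─ 0
│     │  └─ 5
│     │     └─ 5
│     │        └─ 6 *
│     ├─ 2
│     │  └─ 8
│     │     └─ 1
│     │        └─ 3
│     │           └─ 8
│     │              └─ 9 *
│     ├─ 5
│     │  └─ 7 *
│     └─ 7 *
└─ 7
   └─ 2
      ├─ 3
      │  └─ 6 *
      ├─ 6
      │  └─ 6
      │     └─ 4 *
      └─ 9
         └─ 9
            └─ 2
               └─ 0 *
Counting every labelled node above: 26.

26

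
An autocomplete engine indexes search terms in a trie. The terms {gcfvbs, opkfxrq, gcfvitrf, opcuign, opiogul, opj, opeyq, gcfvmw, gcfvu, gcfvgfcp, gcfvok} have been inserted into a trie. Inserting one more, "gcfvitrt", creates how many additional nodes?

1

"gcfvitr" is already a path in the trie; the remaining "t" must be added.
Each of the 1 remaining characters creates one node.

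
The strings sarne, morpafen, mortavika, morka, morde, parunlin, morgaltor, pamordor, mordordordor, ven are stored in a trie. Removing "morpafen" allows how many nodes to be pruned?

Walk "morpafen" from the leaf back toward the root, removing each node that no remaining word uses.
The suffix "pafen" (5 nodes) is used only by "morpafen"; the node for "mor" still has the child "t", so pruning stops there.
Nodes removed: 5

5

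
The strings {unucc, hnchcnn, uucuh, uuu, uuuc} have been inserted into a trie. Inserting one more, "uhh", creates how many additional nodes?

2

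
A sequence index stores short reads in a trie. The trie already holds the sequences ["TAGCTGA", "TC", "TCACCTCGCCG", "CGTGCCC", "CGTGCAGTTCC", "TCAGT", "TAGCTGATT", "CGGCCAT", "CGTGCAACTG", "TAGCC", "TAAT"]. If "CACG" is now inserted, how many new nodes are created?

3

"C" is already a path in the trie; the remaining "ACG" must be added.
Each of the 3 remaining characters creates one node.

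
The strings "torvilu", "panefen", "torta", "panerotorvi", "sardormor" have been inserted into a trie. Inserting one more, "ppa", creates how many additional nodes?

The longest prefix of "ppa" already in the trie is "p" (length 1).
New nodes needed: |"ppa"| − 1 = 3 − 1 = 2.

2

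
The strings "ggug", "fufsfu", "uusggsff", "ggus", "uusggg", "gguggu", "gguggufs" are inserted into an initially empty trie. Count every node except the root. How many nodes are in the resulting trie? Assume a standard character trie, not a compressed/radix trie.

24

Count nodes per top-level branch (shared prefixes stored once):
  'f'-branch (fufsfu): 6 nodes
  'g'-branch (ggug, gguggu, gguggufs, ggus): 9 nodes
  'u'-branch (uusggg, uusggsff): 9 nodes
Sum: 24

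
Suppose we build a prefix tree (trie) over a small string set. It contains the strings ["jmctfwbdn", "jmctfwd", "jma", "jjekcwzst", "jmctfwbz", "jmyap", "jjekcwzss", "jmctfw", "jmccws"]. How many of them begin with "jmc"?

Walk to "jmc"; the words in its subtree are exactly those with that prefix.
Matches: "jmccws", "jmctfw", "jmctfwbdn", "jmctfwbz", "jmctfwd"
Count: 5

5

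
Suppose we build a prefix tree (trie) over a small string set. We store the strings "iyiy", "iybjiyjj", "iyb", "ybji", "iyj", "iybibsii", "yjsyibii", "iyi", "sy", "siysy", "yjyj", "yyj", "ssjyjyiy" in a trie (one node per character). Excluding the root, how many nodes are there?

44

Count nodes per top-level branch (shared prefixes stored once):
  'i'-branch (iyb, iybibsii, iybjiyjj, iyi, iyiy, iyj): 16 nodes
  's'-branch (siysy, ssjyjyiy, sy): 13 nodes
  'y'-branch (ybji, yjsyibii, yjyj, yyj): 15 nodes
Sum: 44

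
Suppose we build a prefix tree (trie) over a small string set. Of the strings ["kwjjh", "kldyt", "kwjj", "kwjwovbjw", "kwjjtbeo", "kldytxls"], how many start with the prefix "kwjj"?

Filter for entries beginning with "kwjj":
Matches: "kwjj", "kwjjh", "kwjjtbeo"
Count: 3

3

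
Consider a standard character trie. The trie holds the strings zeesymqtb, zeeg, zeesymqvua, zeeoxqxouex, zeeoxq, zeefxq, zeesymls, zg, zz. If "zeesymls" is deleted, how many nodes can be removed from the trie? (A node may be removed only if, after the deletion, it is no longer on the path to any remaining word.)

2

After clearing the end-marker at "zeesymls", prune upward until reaching a node still needed by another word.
The suffix "ls" (2 nodes) is used only by "zeesymls"; the node for "zeesym" still has the child "q", so pruning stops there.
Nodes removed: 2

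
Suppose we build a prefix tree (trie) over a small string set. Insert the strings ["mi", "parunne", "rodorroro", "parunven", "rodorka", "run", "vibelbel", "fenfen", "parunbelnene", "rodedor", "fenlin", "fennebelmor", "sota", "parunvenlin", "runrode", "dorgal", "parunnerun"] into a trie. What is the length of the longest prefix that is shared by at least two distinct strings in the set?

8

Equivalently: take the maximum, over all pairs, of their longest common prefix length.
"parunven" and "parunvenlin" agree on "parunven" (8 characters) before diverging; nothing deeper is shared.
Longest shared-prefix length: 8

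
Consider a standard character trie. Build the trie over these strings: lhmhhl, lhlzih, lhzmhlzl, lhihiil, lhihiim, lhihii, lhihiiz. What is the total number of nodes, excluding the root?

23

Insert word by word; a character creates a node only if that edge doesn't already exist:
  "lhmhhl" → 6 new (l, h, m, h, h, l)
  "lhlzih" → prefix "lh" already present; 4 new (l, z, i, h)
  "lhzmhlzl" → prefix "lh" already present; 6 new (z, m, h, l, z, l)
  "lhihiil" → prefix "lh" already present; 5 new (i, h, i, i, l)
  "lhihiim" → prefix "lhihii" already present; 1 new (m)
  "lhihii" → prefix "lhihii" already present; 0 new (none)
  "lhihiiz" → prefix "lhihii" already present; 1 new (z)
Total nodes = 6 + 4 + 6 + 5 + 1 + 0 + 1 = 23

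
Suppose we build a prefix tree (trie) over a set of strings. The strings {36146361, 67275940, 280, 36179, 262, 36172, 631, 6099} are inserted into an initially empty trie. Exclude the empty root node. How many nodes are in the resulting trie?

For each word, the new-node count is its length minus the longest prefix already in the trie:
  "36146361" → 8 new (3, 6, 1, 4, 6, 3, 6, 1)
  "67275940" → 8 new (6, 7, 2, 7, 5, 9, 4, 0)
  "280" → 3 new (2, 8, 0)
  "36179" → prefix "361" already present; 2 new (7, 9)
  "262" → prefix "2" already present; 2 new (6, 2)
  "36172" → prefix "3617" already present; 1 new (2)
  "631" → prefix "6" already present; 2 new (3, 1)
  "6099" → prefix "6" already present; 3 new (0, 9, 9)
Total nodes = 8 + 8 + 3 + 2 + 2 + 1 + 2 + 3 = 29

29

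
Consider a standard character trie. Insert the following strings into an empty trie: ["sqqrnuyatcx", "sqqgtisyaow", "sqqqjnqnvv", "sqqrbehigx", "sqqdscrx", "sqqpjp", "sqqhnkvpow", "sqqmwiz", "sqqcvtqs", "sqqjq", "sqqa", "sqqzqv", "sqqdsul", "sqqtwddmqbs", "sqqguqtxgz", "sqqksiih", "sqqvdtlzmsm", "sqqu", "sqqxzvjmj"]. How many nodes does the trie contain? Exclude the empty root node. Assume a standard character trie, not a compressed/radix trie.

98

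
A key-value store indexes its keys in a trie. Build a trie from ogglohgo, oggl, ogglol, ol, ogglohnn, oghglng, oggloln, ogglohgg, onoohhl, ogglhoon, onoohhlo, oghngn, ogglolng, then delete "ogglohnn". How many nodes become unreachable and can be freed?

2

A node on "ogglohnn"'s path can go only if nothing else ends at it or branches off below it.
The suffix "nn" (2 nodes) is used only by "ogglohnn"; the node for "oggloh" still has the child "g", so pruning stops there.
Nodes removed: 2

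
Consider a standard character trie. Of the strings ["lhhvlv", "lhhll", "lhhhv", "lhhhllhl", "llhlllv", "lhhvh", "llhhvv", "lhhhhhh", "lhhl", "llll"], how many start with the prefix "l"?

10

Filter for entries beginning with "l":
Words under "l": lhhhhhh, lhhhllhl, lhhhv, lhhl, lhhll, lhhvh, lhhvlv, llhhvv, llhlllv, llll
Count: 10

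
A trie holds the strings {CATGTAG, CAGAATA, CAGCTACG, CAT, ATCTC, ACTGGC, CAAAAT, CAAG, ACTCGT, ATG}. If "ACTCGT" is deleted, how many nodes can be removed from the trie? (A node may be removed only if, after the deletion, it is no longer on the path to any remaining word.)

3

Walk "ACTCGT" from the leaf back toward the root, removing each node that no remaining word uses.
The suffix "CGT" (3 nodes) is used only by "ACTCGT"; the node for "ACT" still has the child "G", so pruning stops there.
Nodes removed: 3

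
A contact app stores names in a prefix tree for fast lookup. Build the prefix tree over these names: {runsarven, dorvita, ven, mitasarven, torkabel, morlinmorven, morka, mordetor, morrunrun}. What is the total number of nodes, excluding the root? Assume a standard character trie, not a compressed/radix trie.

Insert word by word; a character creates a node only if that edge doesn't already exist:
  "runsarven" → 9 new (r, u, n, s, a, r, v, e, n)
  "dorvita" → 7 new (d, o, r, v, i, t, a)
  "ven" → 3 new (v, e, n)
  "mitasarven" → 10 new (m, i, t, a, s, a, r, v, e, n)
  "torkabel" → 8 new (t, o, r, k, a, b, e, l)
  "morlinmorven" → prefix "m" already present; 11 new (o, r, l, i, n, m, o, r, v, e, n)
  "morka" → prefix "mor" already present; 2 new (k, a)
  "mordetor" → prefix "mor" already present; 5 new (d, e, t, o, r)
  "morrunrun" → prefix "mor" already present; 6 new (r, u, n, r, u, n)
Total nodes = 9 + 7 + 3 + 10 + 8 + 11 + 2 + 5 + 6 = 61

61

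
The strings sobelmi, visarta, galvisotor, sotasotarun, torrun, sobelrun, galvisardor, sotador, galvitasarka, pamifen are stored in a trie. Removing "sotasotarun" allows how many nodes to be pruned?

7

After clearing the end-marker at "sotasotarun", prune upward until reaching a node still needed by another word.
The suffix "sotarun" (7 nodes) is used only by "sotasotarun"; the node for "sota" still has the child "d", so pruning stops there.
Nodes removed: 7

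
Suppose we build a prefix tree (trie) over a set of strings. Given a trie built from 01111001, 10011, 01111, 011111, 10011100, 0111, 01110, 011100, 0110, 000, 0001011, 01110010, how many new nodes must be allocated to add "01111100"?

The longest prefix of "01111100" already in the trie is "011111" (length 6).
So 8 − 6 = 2 new nodes.

2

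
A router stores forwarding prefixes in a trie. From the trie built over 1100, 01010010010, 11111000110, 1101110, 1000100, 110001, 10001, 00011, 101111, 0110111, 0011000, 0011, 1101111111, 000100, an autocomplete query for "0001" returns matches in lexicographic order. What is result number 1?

Words with prefix "0001", in lexicographic order: "000100", "00011"
Position 1: 000100

000100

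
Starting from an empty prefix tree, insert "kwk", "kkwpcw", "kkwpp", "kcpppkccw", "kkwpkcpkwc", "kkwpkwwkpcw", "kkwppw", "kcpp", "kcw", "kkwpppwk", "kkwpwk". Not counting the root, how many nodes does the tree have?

36

Trie structure (* marks end of a word):
(root)
└─ k
   ├─ c
   │  ├─ p
   │  │  └─ p *
   │  │     └─ p
   │  │        └─ k
   │  │           └─ c
   │  │              └─ c
   │  │                 └─ w *
   │  └─ w *
   ├─ k
   │  └─ w
   │     └─ p
   │        ├─ c
   │        │  └─ w *
   │        ├─ k
   │        │  ├─ c
   │        │  │  └─ p
   │        │  │     └─ k
   │        │  │        └─ w
   │        │  │           └─ c *
   │        │  └─ w
   │        │     └─ w
   │        │        └─ k
   │        │           └─ p
   │        │              └─ c
   │        │                 └─ w *
   │        ├─ p *
   │        │  ├─ p
   │        │  │  └─ w
   │        │  │     └─ k *
   │        │  └─ w *
   │        └─ w
   │           └─ k *
   └─ w
      └─ k *
Counting every labelled node above: 36.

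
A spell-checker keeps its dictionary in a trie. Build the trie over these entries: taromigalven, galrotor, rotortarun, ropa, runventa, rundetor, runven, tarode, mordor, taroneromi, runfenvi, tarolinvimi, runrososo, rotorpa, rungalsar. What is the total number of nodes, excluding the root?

84

Count nodes per top-level branch (shared prefixes stored once):
  'g'-branch (galrotor): 8 nodes
  'm'-branch (mordor): 6 nodes
  'r'-branch (ropa, rotorpa, rotortarun, rundetor, runfenvi, rungalsar, runrososo, runven, runventa): 43 nodes
  't'-branch (tarode, tarolinvimi, taromigalven, taroneromi): 27 nodes
Sum: 84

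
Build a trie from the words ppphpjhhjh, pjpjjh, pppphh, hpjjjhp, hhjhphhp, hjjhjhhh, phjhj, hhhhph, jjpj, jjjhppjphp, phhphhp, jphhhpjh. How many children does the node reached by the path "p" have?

3

Follow the path "p" to its node, then look at its outgoing edges.
Characters that immediately follow "p" among the stored strings: {h, j, p}.
That node has 3 child edges.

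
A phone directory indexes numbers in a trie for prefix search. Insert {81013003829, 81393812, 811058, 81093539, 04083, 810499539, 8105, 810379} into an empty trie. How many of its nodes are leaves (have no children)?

Leaves are exactly the stored words that no other stored word extends.
Those words: "04083", "81013003829", "810379", "810499539", "8105", "81093539", "811058", "81393812"
Leaf count: 8

8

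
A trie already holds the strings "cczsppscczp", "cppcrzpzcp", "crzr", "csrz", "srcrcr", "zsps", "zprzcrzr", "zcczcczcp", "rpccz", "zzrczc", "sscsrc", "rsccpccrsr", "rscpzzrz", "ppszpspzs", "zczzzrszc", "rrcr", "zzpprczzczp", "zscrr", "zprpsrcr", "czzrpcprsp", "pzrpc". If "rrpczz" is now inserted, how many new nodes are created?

4

Walking "rrpczz" from the root, the first 2 characters ("rr") follow existing edges; "p" is the first miss.
Each of the 4 remaining characters creates one node.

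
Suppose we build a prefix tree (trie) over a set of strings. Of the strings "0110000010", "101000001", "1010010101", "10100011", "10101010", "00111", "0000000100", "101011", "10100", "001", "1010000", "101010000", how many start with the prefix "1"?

Filter for entries beginning with "1":
Words under "1": 10100, 1010000, 101000001, 10100011, 1010010101, 101010000, 10101010, 101011
Count: 8

8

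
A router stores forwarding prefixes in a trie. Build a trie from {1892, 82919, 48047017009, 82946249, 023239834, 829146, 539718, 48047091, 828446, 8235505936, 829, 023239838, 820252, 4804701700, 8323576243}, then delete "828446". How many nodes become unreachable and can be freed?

A node on "828446"'s path can go only if nothing else ends at it or branches off below it.
The suffix "8446" (4 nodes) is used only by "828446"; the node for "82" still has the child "9", so pruning stops there.
Nodes removed: 4

4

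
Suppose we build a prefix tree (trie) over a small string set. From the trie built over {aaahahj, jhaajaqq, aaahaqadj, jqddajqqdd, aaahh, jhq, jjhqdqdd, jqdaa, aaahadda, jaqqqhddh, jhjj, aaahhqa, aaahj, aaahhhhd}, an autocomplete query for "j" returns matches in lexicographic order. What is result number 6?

DFS of the "j" subtree visits, in order: "jaqqqhddh", "jhaajaqq", "jhjj", "jhq", "jjhqdqdd", "jqdaa", "jqddajqqdd"
The 6th is jqdaa.

jqdaa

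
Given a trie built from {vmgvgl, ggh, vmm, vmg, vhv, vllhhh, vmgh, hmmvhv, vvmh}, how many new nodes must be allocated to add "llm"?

3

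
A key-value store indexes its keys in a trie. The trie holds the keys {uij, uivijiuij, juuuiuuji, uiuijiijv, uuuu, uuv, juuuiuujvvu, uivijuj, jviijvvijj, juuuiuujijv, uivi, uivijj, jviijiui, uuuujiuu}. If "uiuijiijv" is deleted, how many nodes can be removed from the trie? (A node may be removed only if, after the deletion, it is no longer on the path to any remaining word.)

Walk "uiuijiijv" from the leaf back toward the root, removing each node that no remaining word uses.
The suffix "uijiijv" (7 nodes) is used only by "uiuijiijv"; the node for "ui" still has the child "j", so pruning stops there.
Nodes removed: 7

7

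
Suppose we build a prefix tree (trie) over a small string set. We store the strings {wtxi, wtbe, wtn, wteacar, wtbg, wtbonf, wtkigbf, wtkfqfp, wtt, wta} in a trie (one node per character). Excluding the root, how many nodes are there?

For each word, the new-node count is its length minus the longest prefix already in the trie:
  "wtxi" → 4 new (w, t, x, i)
  "wtbe" → prefix "wt" already present; 2 new (b, e)
  "wtn" → prefix "wt" already present; 1 new (n)
  "wteacar" → prefix "wt" already present; 5 new (e, a, c, a, r)
  "wtbg" → prefix "wtb" already present; 1 new (g)
  "wtbonf" → prefix "wtb" already present; 3 new (o, n, f)
  "wtkigbf" → prefix "wt" already present; 5 new (k, i, g, b, f)
  "wtkfqfp" → prefix "wtk" already present; 4 new (f, q, f, p)
  "wtt" → prefix "wt" already present; 1 new (t)
  "wta" → prefix "wt" already present; 1 new (a)
Total nodes = 4 + 2 + 1 + 5 + 1 + 3 + 5 + 4 + 1 + 1 = 27

27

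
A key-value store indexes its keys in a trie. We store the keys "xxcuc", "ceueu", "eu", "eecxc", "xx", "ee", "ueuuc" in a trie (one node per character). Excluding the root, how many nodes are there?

21

Insert word by word; a character creates a node only if that edge doesn't already exist:
  "xxcuc" → 5 new (x, x, c, u, c)
  "ceueu" → 5 new (c, e, u, e, u)
  "eu" → 2 new (e, u)
  "eecxc" → prefix "e" already present; 4 new (e, c, x, c)
  "xx" → prefix "xx" already present; 0 new (none)
  "ee" → prefix "ee" already present; 0 new (none)
  "ueuuc" → 5 new (u, e, u, u, c)
Total nodes = 5 + 5 + 2 + 4 + 0 + 0 + 5 = 21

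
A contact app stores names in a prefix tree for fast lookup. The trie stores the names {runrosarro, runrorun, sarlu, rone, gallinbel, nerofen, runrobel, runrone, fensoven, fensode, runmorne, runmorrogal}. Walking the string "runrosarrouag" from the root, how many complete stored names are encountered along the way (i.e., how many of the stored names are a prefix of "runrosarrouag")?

Traverse "runrosarrouag" character by character; count nodes along the way that are marked as word ends.
Prefixes of the query that are stored words: "runrosarro"
Count: 1

1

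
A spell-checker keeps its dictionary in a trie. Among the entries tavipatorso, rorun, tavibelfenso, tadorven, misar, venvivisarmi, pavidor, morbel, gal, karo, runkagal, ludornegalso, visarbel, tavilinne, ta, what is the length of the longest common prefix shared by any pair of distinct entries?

4

Equivalently: take the maximum, over all pairs, of their longest common prefix length.
"tavibelfenso" and "tavilinne" agree on "tavi" (4 characters) before diverging; nothing deeper is shared.
Longest shared-prefix length: 4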